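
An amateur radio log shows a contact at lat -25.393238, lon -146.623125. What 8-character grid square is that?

BG64qo55

Add 180° to longitude and 90° to latitude: 33.37688, 64.60676.
Field: lon ⌊33.37688/20⌋ = 1 → B; lat ⌊64.60676/10⌋ = 6 → G.
Square: lon ⌊13.37688/2⌋ = 6; lat ⌊4.60676/1⌋ = 4.
Subsquare: lon ⌊1.37688/0.0833333⌋ = 16 → q; lat ⌊0.60676/0.0416667⌋ = 14 → o.
Extended square: lon ⌊0.04354/0.00833333⌋ = 5; lat ⌊0.02343/0.00416667⌋ = 5.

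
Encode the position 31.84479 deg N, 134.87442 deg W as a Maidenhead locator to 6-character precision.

Shift to the Maidenhead origin (180°W, 90°S): lon 45.1256, lat 121.8448.
Field: 45.1256/20 → 2 → C, 121.8448/10 → 12 → M; chars CM.
Square: 5.1256/2 → 2, 1.8448/1 → 1; chars 21.
Subsquare: 1.1256/0.0833333 → 13 → n, 0.8448/0.0416667 → 20 → u; chars nu.

CM21nu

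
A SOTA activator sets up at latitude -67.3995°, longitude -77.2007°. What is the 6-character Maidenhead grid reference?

FC12jo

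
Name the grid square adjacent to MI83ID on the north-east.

MI83je

Longitude subsquare i = 8; +1 → 9 = j.
Latitude subsquare d = 3; +1 → 4 = e.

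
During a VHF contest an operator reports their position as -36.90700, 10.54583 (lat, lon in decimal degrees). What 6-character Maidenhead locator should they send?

JF53gc

Shift to the Maidenhead origin (180°W, 90°S): lon 190.5458, lat 53.0930.
Field (20°×10°, letters A–R): lon ⌊190.5458/20⌋ = 9 → J; lat ⌊53.0930/10⌋ = 5 → F.
Square (2°×1°, digits 0–9): lon ⌊10.5458/2⌋ = 5; lat ⌊3.0930/1⌋ = 3.
Subsquare (5′×2.5′, letters a–x): lon ⌊0.5458/0.0833333⌋ = 6 → g; lat ⌊0.0930/0.0416667⌋ = 2 → c.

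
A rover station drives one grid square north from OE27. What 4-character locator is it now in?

OE28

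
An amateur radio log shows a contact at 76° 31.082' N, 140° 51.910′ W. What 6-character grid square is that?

Add 180° to longitude and 90° to latitude: 39.1348, 166.5180.
Field (20°×10°, letters A–R): lon ⌊39.1348/20⌋ = 1 → B; lat ⌊166.5180/10⌋ = 16 → Q.
Square (2°×1°, digits 0–9): lon ⌊19.1348/2⌋ = 9; lat ⌊6.5180/1⌋ = 6.
Subsquare (5′×2.5′, letters a–x): lon ⌊1.1348/0.0833333⌋ = 13 → n; lat ⌊0.5180/0.0416667⌋ = 12 → m.

BQ96nm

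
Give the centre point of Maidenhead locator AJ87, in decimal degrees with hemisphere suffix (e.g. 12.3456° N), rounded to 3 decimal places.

7.500° N, 163.000° W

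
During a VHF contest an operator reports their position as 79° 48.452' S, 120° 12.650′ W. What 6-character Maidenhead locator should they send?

CB90ve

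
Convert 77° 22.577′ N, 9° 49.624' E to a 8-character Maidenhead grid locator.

JQ47vj90

Add 180° to longitude and 90° to latitude: 189.82707, 167.37628.
Field: lon ⌊189.82707/20⌋ = 9 → J; lat ⌊167.37628/10⌋ = 16 → Q.
Square: lon ⌊9.82707/2⌋ = 4; lat ⌊7.37628/1⌋ = 7.
Subsquare: lon ⌊1.82707/0.0833333⌋ = 21 → v; lat ⌊0.37628/0.0416667⌋ = 9 → j.
Extended square: lon ⌊0.07707/0.00833333⌋ = 9; lat ⌊0.00128/0.00416667⌋ = 0.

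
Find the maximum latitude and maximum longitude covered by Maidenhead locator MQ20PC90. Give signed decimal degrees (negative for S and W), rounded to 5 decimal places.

Field M=12, Q=16: +12·20° lon, +16·10° lat → SW at lon 60°, lat 70°.
Square 2, 0: +2·2° lon, +0·1° lat → SW at lon 64°, lat 70°.
Subsquare p=15, c=2: +15·0.0833333° lon, +2·0.0416667° lat → SW at lon 65.25°, lat 70.0833°.
Extended square 9, 0: +9·0.00833333° lon, +0·0.00416667° lat → SW at lon 65.325°, lat 70.0833°.
Cell spans 0.00833333° lon × 0.00416667° lat. NE corner is SW corner plus one full cell.
latitude 70.08750, longitude 65.33333.

70.08750, 65.33333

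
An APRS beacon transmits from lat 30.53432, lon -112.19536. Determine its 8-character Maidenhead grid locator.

Shift to the Maidenhead origin (180°W, 90°S): lon 67.80464, lat 120.53432.
Field (20°×10°, letters A–R): lon ⌊67.80464/20⌋ = 3 → D; lat ⌊120.53432/10⌋ = 12 → M.
Square (2°×1°, digits 0–9): lon ⌊7.80464/2⌋ = 3; lat ⌊0.53432/1⌋ = 0.
Subsquare (5′×2.5′, letters a–x): lon ⌊1.80464/0.0833333⌋ = 21 → v; lat ⌊0.53432/0.0416667⌋ = 12 → m.
Extended square (30″×15″, digits 0–9): lon ⌊0.05464/0.00833333⌋ = 6; lat ⌊0.03432/0.00416667⌋ = 8.

DM30vm68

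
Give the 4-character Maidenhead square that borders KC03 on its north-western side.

JC94

Longitude square 0; −1 → -1, wraps to 9, carry into field.
Longitude field K = 10; −1 → 9 = J.
Latitude square 3; +1 → 4.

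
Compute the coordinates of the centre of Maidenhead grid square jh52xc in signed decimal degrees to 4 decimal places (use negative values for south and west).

-17.8958, 11.9583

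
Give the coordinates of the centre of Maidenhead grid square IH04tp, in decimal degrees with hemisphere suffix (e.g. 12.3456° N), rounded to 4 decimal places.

Field I=8, H=7: +8·20° lon, +7·10° lat → SW at lon -20°, lat -20°.
Square 0, 4: +0·2° lon, +4·1° lat → SW at lon -20°, lat -16°.
Subsquare t=19, p=15: +19·0.0833333° lon, +15·0.0416667° lat → SW at lon -18.4167°, lat -15.375°.
Cell spans 0.0833333° lon × 0.0416667° lat. Centre is SW corner plus half of each.
latitude 15.3542° S, longitude 18.3750° W.

15.3542° S, 18.3750° W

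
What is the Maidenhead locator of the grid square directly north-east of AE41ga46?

AE41ga57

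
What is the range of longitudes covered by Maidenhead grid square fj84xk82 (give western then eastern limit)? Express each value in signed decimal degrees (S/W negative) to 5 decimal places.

-62.01667, -62.00833

Field F=5, J=9: +5·20° lon, +9·10° lat → SW at lon -80°, lat 0°.
Square 8, 4: +8·2° lon, +4·1° lat → SW at lon -64°, lat 4°.
Subsquare x=23, k=10: +23·0.0833333° lon, +10·0.0416667° lat → SW at lon -62.0833°, lat 4.41667°.
Extended square 8, 2: +8·0.00833333° lon, +2·0.00416667° lat → SW at lon -62.0167°, lat 4.425°.
Cell spans 0.00833333° lon × 0.00416667° lat.
west -62.01667, east -62.00833.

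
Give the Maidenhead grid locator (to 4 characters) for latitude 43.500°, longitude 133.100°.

PN63

Offset from 180°W / 90°S: lon 313.10°, lat 133.50°.
Field (20°×10°, letters A–R): lon ⌊313.10/20⌋ = 15 → P; lat ⌊133.50/10⌋ = 13 → N.
Square (2°×1°, digits 0–9): lon ⌊13.10/2⌋ = 6; lat ⌊3.50/1⌋ = 3.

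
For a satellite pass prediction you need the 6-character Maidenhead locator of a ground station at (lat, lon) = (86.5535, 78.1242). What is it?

MR96bn

Shift to the Maidenhead origin (180°W, 90°S): lon 258.1242, lat 176.5535.
Field: lon ⌊258.1242/20⌋ = 12 → M; lat ⌊176.5535/10⌋ = 17 → R.
Square: lon ⌊18.1242/2⌋ = 9; lat ⌊6.5535/1⌋ = 6.
Subsquare: lon ⌊0.1242/0.0833333⌋ = 1 → b; lat ⌊0.5535/0.0416667⌋ = 13 → n.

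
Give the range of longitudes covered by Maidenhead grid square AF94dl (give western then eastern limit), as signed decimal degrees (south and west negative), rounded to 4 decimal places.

Field A=0, F=5: +0·20° lon, +5·10° lat → SW at lon -180°, lat -40°.
Square 9, 4: +9·2° lon, +4·1° lat → SW at lon -162°, lat -36°.
Subsquare d=3, l=11: +3·0.0833333° lon, +11·0.0416667° lat → SW at lon -161.75°, lat -35.5417°.
Cell spans 0.0833333° lon × 0.0416667° lat.
west -161.7500, east -161.6667.

-161.7500, -161.6667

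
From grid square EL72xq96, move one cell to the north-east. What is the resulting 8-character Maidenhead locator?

EL82aq07

Longitude extended square 9; +1 → 10, wraps to 0, carry into subsquare.
Longitude subsquare x = 23; +1 → 24, wraps to 0 = a, carry into square.
Longitude square 7; +1 → 8.
Latitude extended square 6; +1 → 7.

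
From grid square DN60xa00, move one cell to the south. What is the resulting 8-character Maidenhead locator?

DM69xx09

Latitude extended square 0; −1 → -1, wraps to 9, carry into subsquare.
Latitude subsquare a = 0; −1 → -1, wraps to 23 = x, carry into square.
Latitude square 0; −1 → -1, wraps to 9, carry into field.
Latitude field N = 13; −1 → 12 = M.
The longitude characters are unchanged.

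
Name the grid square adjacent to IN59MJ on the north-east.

IN59nk

Longitude subsquare m = 12; +1 → 13 = n.
Latitude subsquare j = 9; +1 → 10 = k.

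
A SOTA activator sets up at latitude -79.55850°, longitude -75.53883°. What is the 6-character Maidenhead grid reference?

FB20fk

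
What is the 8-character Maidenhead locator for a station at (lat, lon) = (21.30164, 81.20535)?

Shift to the Maidenhead origin (180°W, 90°S): lon 261.20535, lat 111.30164.
Field: 261.20535/20 → 13 → N, 111.30164/10 → 11 → L; chars NL.
Square: 1.20535/2 → 0, 1.30164/1 → 1; chars 01.
Subsquare: 1.20535/0.0833333 → 14 → o, 0.30164/0.0416667 → 7 → h; chars oh.
Extended square: 0.03868/0.00833333 → 4, 0.00997/0.00416667 → 2; chars 42.

NL01oh42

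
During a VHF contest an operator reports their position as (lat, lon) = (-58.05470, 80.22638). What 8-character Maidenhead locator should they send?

ND01cw76

Shift to the Maidenhead origin (180°W, 90°S): lon 260.22638, lat 31.94530.
Field: lon ⌊260.22638/20⌋ = 13 → N; lat ⌊31.94530/10⌋ = 3 → D.
Square: lon ⌊0.22638/2⌋ = 0; lat ⌊1.94530/1⌋ = 1.
Subsquare: lon ⌊0.22638/0.0833333⌋ = 2 → c; lat ⌊0.94530/0.0416667⌋ = 22 → w.
Extended square: lon ⌊0.05971/0.00833333⌋ = 7; lat ⌊0.02863/0.00416667⌋ = 6.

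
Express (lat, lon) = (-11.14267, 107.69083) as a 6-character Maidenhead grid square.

Add 180° to longitude and 90° to latitude: 287.6908, 78.8573.
Field: 287.6908/20 → 14 → O, 78.8573/10 → 7 → H; chars OH.
Square: 7.6908/2 → 3, 8.8573/1 → 8; chars 38.
Subsquare: 1.6908/0.0833333 → 20 → u, 0.8573/0.0416667 → 20 → u; chars uu.

OH38uu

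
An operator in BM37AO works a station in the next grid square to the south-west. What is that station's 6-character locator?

BM27xn

Longitude subsquare a = 0; −1 → -1, wraps to 23 = x, carry into square.
Longitude square 3; −1 → 2.
Latitude subsquare o = 14; −1 → 13 = n.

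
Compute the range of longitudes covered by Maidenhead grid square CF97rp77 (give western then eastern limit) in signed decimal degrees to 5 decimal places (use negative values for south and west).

-120.52500, -120.51667

Field C=2, F=5: +2·20° lon, +5·10° lat → SW at lon -140°, lat -40°.
Square 9, 7: +9·2° lon, +7·1° lat → SW at lon -122°, lat -33°.
Subsquare r=17, p=15: +17·0.0833333° lon, +15·0.0416667° lat → SW at lon -120.583°, lat -32.375°.
Extended square 7, 7: +7·0.00833333° lon, +7·0.00416667° lat → SW at lon -120.525°, lat -32.3458°.
Cell spans 0.00833333° lon × 0.00416667° lat.
west -120.52500, east -120.51667.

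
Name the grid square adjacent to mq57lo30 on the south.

MQ57ln39

Latitude extended square 0; −1 → -1, wraps to 9, carry into subsquare.
Latitude subsquare o = 14; −1 → 13 = n.
The longitude characters are unchanged.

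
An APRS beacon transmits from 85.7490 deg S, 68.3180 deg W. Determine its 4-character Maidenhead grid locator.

FA54

Offset from 180°W / 90°S: lon 111.68°, lat 4.25°.
Field: lon ⌊111.68/20⌋ = 5 → F; lat ⌊4.25/10⌋ = 0 → A.
Square: lon ⌊11.68/2⌋ = 5; lat ⌊4.25/1⌋ = 4.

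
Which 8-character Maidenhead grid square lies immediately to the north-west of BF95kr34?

Longitude extended square 3; −1 → 2.
Latitude extended square 4; +1 → 5.

BF95kr25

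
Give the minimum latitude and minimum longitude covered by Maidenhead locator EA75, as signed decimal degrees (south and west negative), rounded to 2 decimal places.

-85.00, -86.00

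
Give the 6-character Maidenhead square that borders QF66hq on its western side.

Longitude subsquare h = 7; −1 → 6 = g.
The latitude characters are unchanged.

QF66gq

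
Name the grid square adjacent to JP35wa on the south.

JP34wx

Latitude subsquare a = 0; −1 → -1, wraps to 23 = x, carry into square.
Latitude square 5; −1 → 4.
The longitude characters are unchanged.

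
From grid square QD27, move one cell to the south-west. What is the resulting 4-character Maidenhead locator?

QD16

Longitude square 2; −1 → 1.
Latitude square 7; −1 → 6.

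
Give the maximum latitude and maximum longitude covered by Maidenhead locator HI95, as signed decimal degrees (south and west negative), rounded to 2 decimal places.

Field H=7, I=8: +7·20° lon, +8·10° lat → SW at lon -40°, lat -10°.
Square 9, 5: +9·2° lon, +5·1° lat → SW at lon -22°, lat -5°.
Cell spans 2° lon × 1° lat. NE corner is SW corner plus one full cell.
latitude -4.00, longitude -20.00.

-4.00, -20.00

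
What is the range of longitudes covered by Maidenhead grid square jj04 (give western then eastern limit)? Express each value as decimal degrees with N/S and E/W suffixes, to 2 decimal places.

0.00° E, 2.00° E

Field J=9, J=9: +9·20° lon, +9·10° lat → SW at lon 0°, lat 0°.
Square 0, 4: +0·2° lon, +4·1° lat → SW at lon 0°, lat 4°.
Cell spans 2° lon × 1° lat.
west 0.00° E, east 2.00° E.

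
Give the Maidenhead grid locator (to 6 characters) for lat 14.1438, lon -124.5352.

CK74rd

Shift to the Maidenhead origin (180°W, 90°S): lon 55.4648, lat 104.1438.
Field: 55.4648/20 → 2 → C, 104.1438/10 → 10 → K; chars CK.
Square: 15.4648/2 → 7, 4.1438/1 → 4; chars 74.
Subsquare: 1.4648/0.0833333 → 17 → r, 0.1438/0.0416667 → 3 → d; chars rd.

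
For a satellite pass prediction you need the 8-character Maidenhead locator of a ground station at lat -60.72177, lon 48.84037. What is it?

LC49kg06

Offset from 180°W / 90°S: lon 228.84037°, lat 29.27823°.
Field (20°×10°, letters A–R): 228.84037/20 → 11 → L, 29.27823/10 → 2 → C; chars LC.
Square (2°×1°, digits 0–9): 8.84037/2 → 4, 9.27823/1 → 9; chars 49.
Subsquare (5′×2.5′, letters a–x): 0.84037/0.0833333 → 10 → k, 0.27823/0.0416667 → 6 → g; chars kg.
Extended square (30″×15″, digits 0–9): 0.00704/0.00833333 → 0, 0.02823/0.00416667 → 6; chars 06.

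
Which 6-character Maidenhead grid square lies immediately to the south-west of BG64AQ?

Longitude subsquare a = 0; −1 → -1, wraps to 23 = x, carry into square.
Longitude square 6; −1 → 5.
Latitude subsquare q = 16; −1 → 15 = p.

BG54xp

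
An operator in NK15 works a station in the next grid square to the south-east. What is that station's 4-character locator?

Longitude square 1; +1 → 2.
Latitude square 5; −1 → 4.

NK24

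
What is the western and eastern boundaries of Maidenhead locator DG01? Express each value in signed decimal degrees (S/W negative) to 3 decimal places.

-120.000, -118.000

Field D=3, G=6: +3·20° lon, +6·10° lat → SW at lon -120°, lat -30°.
Square 0, 1: +0·2° lon, +1·1° lat → SW at lon -120°, lat -29°.
Cell spans 2° lon × 1° lat.
west -120.000, east -118.000.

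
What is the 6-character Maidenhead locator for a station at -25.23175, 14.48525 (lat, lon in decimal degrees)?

JG74fs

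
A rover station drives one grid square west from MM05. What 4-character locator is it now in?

Longitude square 0; −1 → -1, wraps to 9, carry into field.
Longitude field M = 12; −1 → 11 = L.
The latitude characters are unchanged.

LM95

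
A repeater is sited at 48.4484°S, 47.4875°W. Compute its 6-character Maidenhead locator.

GE61gn

Offset from 180°W / 90°S: lon 132.5125°, lat 41.5516°.
Field (20°×10°, letters A–R): lon ⌊132.5125/20⌋ = 6 → G; lat ⌊41.5516/10⌋ = 4 → E.
Square (2°×1°, digits 0–9): lon ⌊12.5125/2⌋ = 6; lat ⌊1.5516/1⌋ = 1.
Subsquare (5′×2.5′, letters a–x): lon ⌊0.5125/0.0833333⌋ = 6 → g; lat ⌊0.5516/0.0416667⌋ = 13 → n.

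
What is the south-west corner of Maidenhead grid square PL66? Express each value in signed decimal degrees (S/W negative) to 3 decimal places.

26.000, 132.000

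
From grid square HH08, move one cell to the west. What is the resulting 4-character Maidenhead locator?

GH98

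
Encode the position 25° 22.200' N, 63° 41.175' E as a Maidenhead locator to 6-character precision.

Shift to the Maidenhead origin (180°W, 90°S): lon 243.6863, lat 115.3700.
Field (20°×10°, letters A–R): lon ⌊243.6863/20⌋ = 12 → M; lat ⌊115.3700/10⌋ = 11 → L.
Square (2°×1°, digits 0–9): lon ⌊3.6863/2⌋ = 1; lat ⌊5.3700/1⌋ = 5.
Subsquare (5′×2.5′, letters a–x): lon ⌊1.6863/0.0833333⌋ = 20 → u; lat ⌊0.3700/0.0416667⌋ = 8 → i.

ML15ui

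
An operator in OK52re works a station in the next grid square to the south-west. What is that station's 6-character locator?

OK52qd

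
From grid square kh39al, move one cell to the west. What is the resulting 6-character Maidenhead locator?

Longitude subsquare a = 0; −1 → -1, wraps to 23 = x, carry into square.
Longitude square 3; −1 → 2.
The latitude characters are unchanged.

KH29xl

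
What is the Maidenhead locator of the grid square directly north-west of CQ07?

BQ98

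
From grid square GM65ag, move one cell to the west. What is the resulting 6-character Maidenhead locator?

Longitude subsquare a = 0; −1 → -1, wraps to 23 = x, carry into square.
Longitude square 6; −1 → 5.
The latitude characters are unchanged.

GM55xg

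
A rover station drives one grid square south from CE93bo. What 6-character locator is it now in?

CE93bn

Latitude subsquare o = 14; −1 → 13 = n.
The longitude characters are unchanged.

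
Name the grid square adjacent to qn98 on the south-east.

RN07

Longitude square 9; +1 → 10, wraps to 0, carry into field.
Longitude field Q = 16; +1 → 17 = R.
Latitude square 8; −1 → 7.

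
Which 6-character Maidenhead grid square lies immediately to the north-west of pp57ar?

Longitude subsquare a = 0; −1 → -1, wraps to 23 = x, carry into square.
Longitude square 5; −1 → 4.
Latitude subsquare r = 17; +1 → 18 = s.

PP47xs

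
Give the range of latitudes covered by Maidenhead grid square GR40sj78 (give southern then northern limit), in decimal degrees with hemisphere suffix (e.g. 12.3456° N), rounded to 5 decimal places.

80.40833° N, 80.41250° N

Field G=6, R=17: +6·20° lon, +17·10° lat → SW at lon -60°, lat 80°.
Square 4, 0: +4·2° lon, +0·1° lat → SW at lon -52°, lat 80°.
Subsquare s=18, j=9: +18·0.0833333° lon, +9·0.0416667° lat → SW at lon -50.5°, lat 80.375°.
Extended square 7, 8: +7·0.00833333° lon, +8·0.00416667° lat → SW at lon -50.4417°, lat 80.4083°.
Cell spans 0.00833333° lon × 0.00416667° lat.
south 80.40833° N, north 80.41250° N.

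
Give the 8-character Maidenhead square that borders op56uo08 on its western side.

OP56to98

Longitude extended square 0; −1 → -1, wraps to 9, carry into subsquare.
Longitude subsquare u = 20; −1 → 19 = t.
The latitude characters are unchanged.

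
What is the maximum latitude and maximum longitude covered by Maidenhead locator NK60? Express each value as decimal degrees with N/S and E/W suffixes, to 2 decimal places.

Field N=13, K=10: +13·20° lon, +10·10° lat → SW at lon 80°, lat 10°.
Square 6, 0: +6·2° lon, +0·1° lat → SW at lon 92°, lat 10°.
Cell spans 2° lon × 1° lat. NE corner is SW corner plus one full cell.
latitude 11.00° N, longitude 94.00° E.

11.00° N, 94.00° E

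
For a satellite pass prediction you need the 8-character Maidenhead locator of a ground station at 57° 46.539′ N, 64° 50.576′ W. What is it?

FO77ns86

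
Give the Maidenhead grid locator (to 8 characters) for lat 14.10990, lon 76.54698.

MK84gc56

Offset from 180°W / 90°S: lon 256.54698°, lat 104.10990°.
Field: lon ⌊256.54698/20⌋ = 12 → M; lat ⌊104.10990/10⌋ = 10 → K.
Square: lon ⌊16.54698/2⌋ = 8; lat ⌊4.10990/1⌋ = 4.
Subsquare: lon ⌊0.54698/0.0833333⌋ = 6 → g; lat ⌊0.10990/0.0416667⌋ = 2 → c.
Extended square: lon ⌊0.04698/0.00833333⌋ = 5; lat ⌊0.02657/0.00416667⌋ = 6.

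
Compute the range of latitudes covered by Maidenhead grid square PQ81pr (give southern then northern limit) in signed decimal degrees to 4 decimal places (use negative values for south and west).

71.7083, 71.7500

Field P=15, Q=16: +15·20° lon, +16·10° lat → SW at lon 120°, lat 70°.
Square 8, 1: +8·2° lon, +1·1° lat → SW at lon 136°, lat 71°.
Subsquare p=15, r=17: +15·0.0833333° lon, +17·0.0416667° lat → SW at lon 137.25°, lat 71.7083°.
Cell spans 0.0833333° lon × 0.0416667° lat.
south 71.7083, north 71.7500.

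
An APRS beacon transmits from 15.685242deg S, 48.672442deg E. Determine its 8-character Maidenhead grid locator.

LH44ih05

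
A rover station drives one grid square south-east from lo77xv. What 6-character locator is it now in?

LO87au

Longitude subsquare x = 23; +1 → 24, wraps to 0 = a, carry into square.
Longitude square 7; +1 → 8.
Latitude subsquare v = 21; −1 → 20 = u.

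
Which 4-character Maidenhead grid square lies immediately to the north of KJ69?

Latitude square 9; +1 → 10, wraps to 0, carry into field.
Latitude field J = 9; +1 → 10 = K.
The longitude characters are unchanged.

KK60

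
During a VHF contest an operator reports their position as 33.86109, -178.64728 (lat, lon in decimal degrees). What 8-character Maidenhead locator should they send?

Offset from 180°W / 90°S: lon 1.35272°, lat 123.86109°.
Field: lon ⌊1.35272/20⌋ = 0 → A; lat ⌊123.86109/10⌋ = 12 → M.
Square: lon ⌊1.35272/2⌋ = 0; lat ⌊3.86109/1⌋ = 3.
Subsquare: lon ⌊1.35272/0.0833333⌋ = 16 → q; lat ⌊0.86109/0.0416667⌋ = 20 → u.
Extended square: lon ⌊0.01939/0.00833333⌋ = 2; lat ⌊0.02776/0.00416667⌋ = 6.

AM03qu26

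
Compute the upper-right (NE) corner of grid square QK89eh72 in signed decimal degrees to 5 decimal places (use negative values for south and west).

19.30417, 156.40000

Field Q=16, K=10: +16·20° lon, +10·10° lat → SW at lon 140°, lat 10°.
Square 8, 9: +8·2° lon, +9·1° lat → SW at lon 156°, lat 19°.
Subsquare e=4, h=7: +4·0.0833333° lon, +7·0.0416667° lat → SW at lon 156.333°, lat 19.2917°.
Extended square 7, 2: +7·0.00833333° lon, +2·0.00416667° lat → SW at lon 156.392°, lat 19.3°.
Cell spans 0.00833333° lon × 0.00416667° lat. NE corner is SW corner plus one full cell.
latitude 19.30417, longitude 156.40000.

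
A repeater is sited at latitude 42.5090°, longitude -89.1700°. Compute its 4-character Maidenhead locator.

EN52

Shift to the Maidenhead origin (180°W, 90°S): lon 90.83, lat 132.51.
Field (20°×10°, letters A–R): lon ⌊90.83/20⌋ = 4 → E; lat ⌊132.51/10⌋ = 13 → N.
Square (2°×1°, digits 0–9): lon ⌊10.83/2⌋ = 5; lat ⌊2.51/1⌋ = 2.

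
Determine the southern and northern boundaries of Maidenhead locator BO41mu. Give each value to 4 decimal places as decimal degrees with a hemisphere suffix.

51.8333° N, 51.8750° N

Field B=1, O=14: +1·20° lon, +14·10° lat → SW at lon -160°, lat 50°.
Square 4, 1: +4·2° lon, +1·1° lat → SW at lon -152°, lat 51°.
Subsquare m=12, u=20: +12·0.0833333° lon, +20·0.0416667° lat → SW at lon -151°, lat 51.8333°.
Cell spans 0.0833333° lon × 0.0416667° lat.
south 51.8333° N, north 51.8750° N.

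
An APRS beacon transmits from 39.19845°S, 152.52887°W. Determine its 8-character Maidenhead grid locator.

Add 180° to longitude and 90° to latitude: 27.47113, 50.80155.
Field: lon ⌊27.47113/20⌋ = 1 → B; lat ⌊50.80155/10⌋ = 5 → F.
Square: lon ⌊7.47113/2⌋ = 3; lat ⌊0.80155/1⌋ = 0.
Subsquare: lon ⌊1.47113/0.0833333⌋ = 17 → r; lat ⌊0.80155/0.0416667⌋ = 19 → t.
Extended square: lon ⌊0.05446/0.00833333⌋ = 6; lat ⌊0.00988/0.00416667⌋ = 2.

BF30rt62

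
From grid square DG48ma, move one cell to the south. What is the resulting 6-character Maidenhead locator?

DG47mx

Latitude subsquare a = 0; −1 → -1, wraps to 23 = x, carry into square.
Latitude square 8; −1 → 7.
The longitude characters are unchanged.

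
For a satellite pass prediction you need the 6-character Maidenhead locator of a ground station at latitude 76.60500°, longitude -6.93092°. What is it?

Offset from 180°W / 90°S: lon 173.0691°, lat 166.6050°.
Field: 173.0691/20 → 8 → I, 166.6050/10 → 16 → Q; chars IQ.
Square: 13.0691/2 → 6, 6.6050/1 → 6; chars 66.
Subsquare: 1.0691/0.0833333 → 12 → m, 0.6050/0.0416667 → 14 → o; chars mo.

IQ66mo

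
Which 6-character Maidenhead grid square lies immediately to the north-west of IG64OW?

IG64nx

Longitude subsquare o = 14; −1 → 13 = n.
Latitude subsquare w = 22; +1 → 23 = x.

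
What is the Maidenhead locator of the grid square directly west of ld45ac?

Longitude subsquare a = 0; −1 → -1, wraps to 23 = x, carry into square.
Longitude square 4; −1 → 3.
The latitude characters are unchanged.

LD35xc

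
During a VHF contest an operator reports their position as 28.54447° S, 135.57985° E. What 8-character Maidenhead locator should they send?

PG71sk99

Offset from 180°W / 90°S: lon 315.57985°, lat 61.45553°.
Field (20°×10°, letters A–R): 315.57985/20 → 15 → P, 61.45553/10 → 6 → G; chars PG.
Square (2°×1°, digits 0–9): 15.57985/2 → 7, 1.45553/1 → 1; chars 71.
Subsquare (5′×2.5′, letters a–x): 1.57985/0.0833333 → 18 → s, 0.45553/0.0416667 → 10 → k; chars sk.
Extended square (30″×15″, digits 0–9): 0.07985/0.00833333 → 9, 0.03886/0.00416667 → 9; chars 99.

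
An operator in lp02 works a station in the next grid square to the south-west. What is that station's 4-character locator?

Longitude square 0; −1 → -1, wraps to 9, carry into field.
Longitude field L = 11; −1 → 10 = K.
Latitude square 2; −1 → 1.

KP91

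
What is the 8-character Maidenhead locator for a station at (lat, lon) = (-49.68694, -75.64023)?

Offset from 180°W / 90°S: lon 104.35977°, lat 40.31306°.
Field: 104.35977/20 → 5 → F, 40.31306/10 → 4 → E; chars FE.
Square: 4.35977/2 → 2, 0.31306/1 → 0; chars 20.
Subsquare: 0.35977/0.0833333 → 4 → e, 0.31306/0.0416667 → 7 → h; chars eh.
Extended square: 0.02644/0.00833333 → 3, 0.02139/0.00416667 → 5; chars 35.

FE20eh35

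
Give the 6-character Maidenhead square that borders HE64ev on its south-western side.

HE64du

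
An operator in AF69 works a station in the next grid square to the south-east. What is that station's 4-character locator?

Longitude square 6; +1 → 7.
Latitude square 9; −1 → 8.

AF78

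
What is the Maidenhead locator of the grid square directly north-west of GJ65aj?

Longitude subsquare a = 0; −1 → -1, wraps to 23 = x, carry into square.
Longitude square 6; −1 → 5.
Latitude subsquare j = 9; +1 → 10 = k.

GJ55xk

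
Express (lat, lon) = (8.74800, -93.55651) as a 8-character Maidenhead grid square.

EJ38fr39

Offset from 180°W / 90°S: lon 86.44349°, lat 98.74800°.
Field (20°×10°, letters A–R): 86.44349/20 → 4 → E, 98.74800/10 → 9 → J; chars EJ.
Square (2°×1°, digits 0–9): 6.44349/2 → 3, 8.74800/1 → 8; chars 38.
Subsquare (5′×2.5′, letters a–x): 0.44349/0.0833333 → 5 → f, 0.74800/0.0416667 → 17 → r; chars fr.
Extended square (30″×15″, digits 0–9): 0.02682/0.00833333 → 3, 0.03967/0.00416667 → 9; chars 39.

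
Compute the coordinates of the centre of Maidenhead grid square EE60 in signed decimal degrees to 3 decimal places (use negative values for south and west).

-49.500, -87.000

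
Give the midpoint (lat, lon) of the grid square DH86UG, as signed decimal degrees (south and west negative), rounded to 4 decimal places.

Field D=3, H=7: +3·20° lon, +7·10° lat → SW at lon -120°, lat -20°.
Square 8, 6: +8·2° lon, +6·1° lat → SW at lon -104°, lat -14°.
Subsquare u=20, g=6: +20·0.0833333° lon, +6·0.0416667° lat → SW at lon -102.333°, lat -13.75°.
Cell spans 0.0833333° lon × 0.0416667° lat. Centre is SW corner plus half of each.
latitude -13.7292, longitude -102.2917.

-13.7292, -102.2917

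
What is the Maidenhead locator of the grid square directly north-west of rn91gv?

RN91fw

Longitude subsquare g = 6; −1 → 5 = f.
Latitude subsquare v = 21; +1 → 22 = w.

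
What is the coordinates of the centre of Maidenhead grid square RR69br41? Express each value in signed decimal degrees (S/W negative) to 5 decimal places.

Field R=17, R=17: +17·20° lon, +17·10° lat → SW at lon 160°, lat 80°.
Square 6, 9: +6·2° lon, +9·1° lat → SW at lon 172°, lat 89°.
Subsquare b=1, r=17: +1·0.0833333° lon, +17·0.0416667° lat → SW at lon 172.083°, lat 89.7083°.
Extended square 4, 1: +4·0.00833333° lon, +1·0.00416667° lat → SW at lon 172.117°, lat 89.7125°.
Cell spans 0.00833333° lon × 0.00416667° lat. Centre is SW corner plus half of each.
latitude 89.71458, longitude 172.12083.

89.71458, 172.12083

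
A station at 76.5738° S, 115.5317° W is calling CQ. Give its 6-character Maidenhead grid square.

DB23fk

Add 180° to longitude and 90° to latitude: 64.4683, 13.4262.
Field: lon ⌊64.4683/20⌋ = 3 → D; lat ⌊13.4262/10⌋ = 1 → B.
Square: lon ⌊4.4683/2⌋ = 2; lat ⌊3.4262/1⌋ = 3.
Subsquare: lon ⌊0.4683/0.0833333⌋ = 5 → f; lat ⌊0.4262/0.0416667⌋ = 10 → k.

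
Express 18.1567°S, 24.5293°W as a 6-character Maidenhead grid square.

HH71ru

Add 180° to longitude and 90° to latitude: 155.4707, 71.8433.
Field: lon ⌊155.4707/20⌋ = 7 → H; lat ⌊71.8433/10⌋ = 7 → H.
Square: lon ⌊15.4707/2⌋ = 7; lat ⌊1.8433/1⌋ = 1.
Subsquare: lon ⌊1.4707/0.0833333⌋ = 17 → r; lat ⌊0.8433/0.0416667⌋ = 20 → u.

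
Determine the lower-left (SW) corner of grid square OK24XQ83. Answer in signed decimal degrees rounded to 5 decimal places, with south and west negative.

Field O=14, K=10: +14·20° lon, +10·10° lat → SW at lon 100°, lat 10°.
Square 2, 4: +2·2° lon, +4·1° lat → SW at lon 104°, lat 14°.
Subsquare x=23, q=16: +23·0.0833333° lon, +16·0.0416667° lat → SW at lon 105.917°, lat 14.6667°.
Extended square 8, 3: +8·0.00833333° lon, +3·0.00416667° lat → SW at lon 105.983°, lat 14.6792°.
latitude 14.67917, longitude 105.98333.

14.67917, 105.98333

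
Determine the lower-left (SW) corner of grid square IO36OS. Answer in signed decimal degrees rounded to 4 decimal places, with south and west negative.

Field I=8, O=14: +8·20° lon, +14·10° lat → SW at lon -20°, lat 50°.
Square 3, 6: +3·2° lon, +6·1° lat → SW at lon -14°, lat 56°.
Subsquare o=14, s=18: +14·0.0833333° lon, +18·0.0416667° lat → SW at lon -12.8333°, lat 56.75°.
latitude 56.7500, longitude -12.8333.

56.7500, -12.8333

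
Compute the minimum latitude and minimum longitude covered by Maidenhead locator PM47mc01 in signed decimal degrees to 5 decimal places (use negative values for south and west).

Field P=15, M=12: +15·20° lon, +12·10° lat → SW at lon 120°, lat 30°.
Square 4, 7: +4·2° lon, +7·1° lat → SW at lon 128°, lat 37°.
Subsquare m=12, c=2: +12·0.0833333° lon, +2·0.0416667° lat → SW at lon 129°, lat 37.0833°.
Extended square 0, 1: +0·0.00833333° lon, +1·0.00416667° lat → SW at lon 129°, lat 37.0875°.
latitude 37.08750, longitude 129.00000.

37.08750, 129.00000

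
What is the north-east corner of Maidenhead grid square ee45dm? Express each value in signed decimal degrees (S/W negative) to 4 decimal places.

Field E=4, E=4: +4·20° lon, +4·10° lat → SW at lon -100°, lat -50°.
Square 4, 5: +4·2° lon, +5·1° lat → SW at lon -92°, lat -45°.
Subsquare d=3, m=12: +3·0.0833333° lon, +12·0.0416667° lat → SW at lon -91.75°, lat -44.5°.
Cell spans 0.0833333° lon × 0.0416667° lat. NE corner is SW corner plus one full cell.
latitude -44.4583, longitude -91.6667.

-44.4583, -91.6667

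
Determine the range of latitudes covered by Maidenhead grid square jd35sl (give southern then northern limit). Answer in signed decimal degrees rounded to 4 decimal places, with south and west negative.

Field J=9, D=3: +9·20° lon, +3·10° lat → SW at lon 0°, lat -60°.
Square 3, 5: +3·2° lon, +5·1° lat → SW at lon 6°, lat -55°.
Subsquare s=18, l=11: +18·0.0833333° lon, +11·0.0416667° lat → SW at lon 7.5°, lat -54.5417°.
Cell spans 0.0833333° lon × 0.0416667° lat.
south -54.5417, north -54.5000.

-54.5417, -54.5000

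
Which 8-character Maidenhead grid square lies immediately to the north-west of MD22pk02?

MD22ok93

Longitude extended square 0; −1 → -1, wraps to 9, carry into subsquare.
Longitude subsquare p = 15; −1 → 14 = o.
Latitude extended square 2; +1 → 3.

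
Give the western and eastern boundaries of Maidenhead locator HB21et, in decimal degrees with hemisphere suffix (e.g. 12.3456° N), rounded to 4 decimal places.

35.6667° W, 35.5833° W

Field H=7, B=1: +7·20° lon, +1·10° lat → SW at lon -40°, lat -80°.
Square 2, 1: +2·2° lon, +1·1° lat → SW at lon -36°, lat -79°.
Subsquare e=4, t=19: +4·0.0833333° lon, +19·0.0416667° lat → SW at lon -35.6667°, lat -78.2083°.
Cell spans 0.0833333° lon × 0.0416667° lat.
west 35.6667° W, east 35.5833° W.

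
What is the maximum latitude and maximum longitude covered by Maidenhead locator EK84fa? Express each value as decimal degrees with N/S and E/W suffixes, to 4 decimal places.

14.0417° N, 83.5000° W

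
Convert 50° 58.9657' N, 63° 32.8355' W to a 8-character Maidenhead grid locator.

Add 180° to longitude and 90° to latitude: 116.45274, 140.98276.
Field: lon ⌊116.45274/20⌋ = 5 → F; lat ⌊140.98276/10⌋ = 14 → O.
Square: lon ⌊16.45274/2⌋ = 8; lat ⌊0.98276/1⌋ = 0.
Subsquare: lon ⌊0.45274/0.0833333⌋ = 5 → f; lat ⌊0.98276/0.0416667⌋ = 23 → x.
Extended square: lon ⌊0.03608/0.00833333⌋ = 4; lat ⌊0.02443/0.00416667⌋ = 5.

FO80fx45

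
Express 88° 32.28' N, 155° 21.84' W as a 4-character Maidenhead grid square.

BR28

Offset from 180°W / 90°S: lon 24.64°, lat 178.54°.
Field (20°×10°, letters A–R): lon ⌊24.64/20⌋ = 1 → B; lat ⌊178.54/10⌋ = 17 → R.
Square (2°×1°, digits 0–9): lon ⌊4.64/2⌋ = 2; lat ⌊8.54/1⌋ = 8.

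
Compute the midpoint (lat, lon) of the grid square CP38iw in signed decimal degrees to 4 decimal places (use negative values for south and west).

68.9375, -133.2917

Field C=2, P=15: +2·20° lon, +15·10° lat → SW at lon -140°, lat 60°.
Square 3, 8: +3·2° lon, +8·1° lat → SW at lon -134°, lat 68°.
Subsquare i=8, w=22: +8·0.0833333° lon, +22·0.0416667° lat → SW at lon -133.333°, lat 68.9167°.
Cell spans 0.0833333° lon × 0.0416667° lat. Centre is SW corner plus half of each.
latitude 68.9375, longitude -133.2917.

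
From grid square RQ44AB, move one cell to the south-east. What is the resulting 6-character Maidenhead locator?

Longitude subsquare a = 0; +1 → 1 = b.
Latitude subsquare b = 1; −1 → 0 = a.

RQ44ba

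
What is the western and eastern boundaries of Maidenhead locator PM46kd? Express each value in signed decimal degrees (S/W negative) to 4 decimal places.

128.8333, 128.9167

Field P=15, M=12: +15·20° lon, +12·10° lat → SW at lon 120°, lat 30°.
Square 4, 6: +4·2° lon, +6·1° lat → SW at lon 128°, lat 36°.
Subsquare k=10, d=3: +10·0.0833333° lon, +3·0.0416667° lat → SW at lon 128.833°, lat 36.125°.
Cell spans 0.0833333° lon × 0.0416667° lat.
west 128.8333, east 128.9167.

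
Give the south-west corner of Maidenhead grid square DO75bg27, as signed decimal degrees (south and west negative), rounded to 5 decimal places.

Field D=3, O=14: +3·20° lon, +14·10° lat → SW at lon -120°, lat 50°.
Square 7, 5: +7·2° lon, +5·1° lat → SW at lon -106°, lat 55°.
Subsquare b=1, g=6: +1·0.0833333° lon, +6·0.0416667° lat → SW at lon -105.917°, lat 55.25°.
Extended square 2, 7: +2·0.00833333° lon, +7·0.00416667° lat → SW at lon -105.9°, lat 55.2792°.
latitude 55.27917, longitude -105.90000.

55.27917, -105.90000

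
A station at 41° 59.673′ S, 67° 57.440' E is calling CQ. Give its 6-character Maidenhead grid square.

ME38xa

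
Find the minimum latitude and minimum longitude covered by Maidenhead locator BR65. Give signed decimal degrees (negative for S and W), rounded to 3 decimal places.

85.000, -148.000

Field B=1, R=17: +1·20° lon, +17·10° lat → SW at lon -160°, lat 80°.
Square 6, 5: +6·2° lon, +5·1° lat → SW at lon -148°, lat 85°.
latitude 85.000, longitude -148.000.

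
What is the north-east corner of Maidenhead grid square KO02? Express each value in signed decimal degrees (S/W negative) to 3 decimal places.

Field K=10, O=14: +10·20° lon, +14·10° lat → SW at lon 20°, lat 50°.
Square 0, 2: +0·2° lon, +2·1° lat → SW at lon 20°, lat 52°.
Cell spans 2° lon × 1° lat. NE corner is SW corner plus one full cell.
latitude 53.000, longitude 22.000.

53.000, 22.000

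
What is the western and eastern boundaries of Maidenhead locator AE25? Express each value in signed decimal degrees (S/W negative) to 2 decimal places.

-176.00, -174.00

Field A=0, E=4: +0·20° lon, +4·10° lat → SW at lon -180°, lat -50°.
Square 2, 5: +2·2° lon, +5·1° lat → SW at lon -176°, lat -45°.
Cell spans 2° lon × 1° lat.
west -176.00, east -174.00.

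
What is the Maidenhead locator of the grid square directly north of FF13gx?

FF14ga

Latitude subsquare x = 23; +1 → 24, wraps to 0 = a, carry into square.
Latitude square 3; +1 → 4.
The longitude characters are unchanged.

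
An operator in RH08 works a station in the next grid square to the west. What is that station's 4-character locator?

QH98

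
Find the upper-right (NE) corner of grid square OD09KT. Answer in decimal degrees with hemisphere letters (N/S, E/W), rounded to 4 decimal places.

50.1667° S, 100.9167° E

Field O=14, D=3: +14·20° lon, +3·10° lat → SW at lon 100°, lat -60°.
Square 0, 9: +0·2° lon, +9·1° lat → SW at lon 100°, lat -51°.
Subsquare k=10, t=19: +10·0.0833333° lon, +19·0.0416667° lat → SW at lon 100.833°, lat -50.2083°.
Cell spans 0.0833333° lon × 0.0416667° lat. NE corner is SW corner plus one full cell.
latitude 50.1667° S, longitude 100.9167° E.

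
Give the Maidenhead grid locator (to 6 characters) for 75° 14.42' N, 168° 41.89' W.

Shift to the Maidenhead origin (180°W, 90°S): lon 11.3018, lat 165.2403.
Field: 11.3018/20 → 0 → A, 165.2403/10 → 16 → Q; chars AQ.
Square: 11.3018/2 → 5, 5.2403/1 → 5; chars 55.
Subsquare: 1.3018/0.0833333 → 15 → p, 0.2403/0.0416667 → 5 → f; chars pf.

AQ55pf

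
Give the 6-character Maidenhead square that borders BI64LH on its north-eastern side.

Longitude subsquare l = 11; +1 → 12 = m.
Latitude subsquare h = 7; +1 → 8 = i.

BI64mi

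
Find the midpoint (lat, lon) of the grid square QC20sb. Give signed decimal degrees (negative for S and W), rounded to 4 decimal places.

Field Q=16, C=2: +16·20° lon, +2·10° lat → SW at lon 140°, lat -70°.
Square 2, 0: +2·2° lon, +0·1° lat → SW at lon 144°, lat -70°.
Subsquare s=18, b=1: +18·0.0833333° lon, +1·0.0416667° lat → SW at lon 145.5°, lat -69.9583°.
Cell spans 0.0833333° lon × 0.0416667° lat. Centre is SW corner plus half of each.
latitude -69.9375, longitude 145.5417.

-69.9375, 145.5417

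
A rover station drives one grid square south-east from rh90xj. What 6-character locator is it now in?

AH00ai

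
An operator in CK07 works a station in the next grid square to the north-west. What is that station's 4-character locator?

BK98

Longitude square 0; −1 → -1, wraps to 9, carry into field.
Longitude field C = 2; −1 → 1 = B.
Latitude square 7; +1 → 8.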